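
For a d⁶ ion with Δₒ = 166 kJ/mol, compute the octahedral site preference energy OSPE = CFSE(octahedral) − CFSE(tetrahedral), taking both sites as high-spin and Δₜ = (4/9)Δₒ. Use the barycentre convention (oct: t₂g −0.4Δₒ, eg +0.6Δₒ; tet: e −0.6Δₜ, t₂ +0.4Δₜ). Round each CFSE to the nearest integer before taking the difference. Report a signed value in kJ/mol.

-22

Octahedral high-spin t2g^4 e_g^2: CFSE = -0.4 × 166 = -66 kJ/mol.
In a tetrahedral site the filling is e^3 t2^3: CFSE(tet) = -0.6Δₜ = -0.6 × (4/9)(166) = -44 kJ/mol.
OSPE = -66 − (-44) = -22 kJ/mol.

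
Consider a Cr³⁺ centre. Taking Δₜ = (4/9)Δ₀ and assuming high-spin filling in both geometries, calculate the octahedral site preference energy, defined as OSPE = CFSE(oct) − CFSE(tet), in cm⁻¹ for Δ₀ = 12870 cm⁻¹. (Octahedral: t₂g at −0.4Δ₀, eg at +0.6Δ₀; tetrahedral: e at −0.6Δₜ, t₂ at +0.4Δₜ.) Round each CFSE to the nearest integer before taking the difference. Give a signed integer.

-10868

Group 6 minus oxidation state +3 gives a d³ configuration for Cr³⁺.
Octahedral (high-spin): t₂g³ eg⁰, CFSE = 3(−0.4) + 0(+0.6) = -1.2Δ₀ = -1.2 × 12870 = -15444 cm⁻¹.
In a tetrahedral site the filling is e² t₂¹: CFSE(tet) = -0.8Δₜ = -0.8 × (4/9)(12870) = -4576 cm⁻¹.
OSPE = -15444 − (-4576) = -10868 cm⁻¹.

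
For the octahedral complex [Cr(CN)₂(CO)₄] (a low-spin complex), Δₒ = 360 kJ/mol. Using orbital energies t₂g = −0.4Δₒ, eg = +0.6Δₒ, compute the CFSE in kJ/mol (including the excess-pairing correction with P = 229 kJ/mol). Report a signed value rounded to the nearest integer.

-347

Ligand charges: 2×(-1) from CN⁻ and 4×(+0) from CO sum to -2; with overall charge +0, Cr is +2.
Cr is in group 6, so Cr²⁺ is d⁴ (6 − 2 = 4).
Configuration: t₂g⁴ eg⁰.
The orbital stabilization is -1.6Δₒ = -1.6 × 360 = -576 kJ/mol.
Relative to high-spin t₂g³ eg¹ (0 paired), the low-spin configuration has 1 additional pair, contributing +1 × 229 = +229 kJ/mol.
Net CFSE = -576 + 229 = -347 kJ/mol.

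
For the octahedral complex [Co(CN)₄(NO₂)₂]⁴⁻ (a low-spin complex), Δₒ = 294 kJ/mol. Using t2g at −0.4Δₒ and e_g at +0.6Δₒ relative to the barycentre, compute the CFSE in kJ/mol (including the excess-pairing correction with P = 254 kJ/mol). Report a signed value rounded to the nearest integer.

Ligand charges: 4×(-1) from CN⁻ and 2×(-1) from NO₂⁻ sum to -6; with overall charge -4, Co is +2.
Co is in group 9, so Co²⁺ is d⁷ (9 − 2 = 7).
Electron filling gives t2g^6 e_g^1.
The orbital stabilization is -1.8Δₒ = -1.8 × 294 = -529 kJ/mol.
Pairing penalty: 3 pairs vs 2 in the high-spin reference → 1 extra × P = 254 kJ/mol.
Net CFSE = -529 + 254 = -275 kJ/mol.

-275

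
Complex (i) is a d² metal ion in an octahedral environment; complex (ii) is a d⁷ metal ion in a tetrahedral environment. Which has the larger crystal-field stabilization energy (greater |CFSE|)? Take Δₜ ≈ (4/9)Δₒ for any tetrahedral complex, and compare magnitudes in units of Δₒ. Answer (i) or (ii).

(i): t₂g² eg⁰, CFSE = -0.8Δₒ.
(ii): With tetrahedral geometry the complex is necessarily high-spin; e⁴ t₂³, CFSE = -1.2Δₜ ≈ -0.53Δₒ.
So (i) has the larger |CFSE|.

(i)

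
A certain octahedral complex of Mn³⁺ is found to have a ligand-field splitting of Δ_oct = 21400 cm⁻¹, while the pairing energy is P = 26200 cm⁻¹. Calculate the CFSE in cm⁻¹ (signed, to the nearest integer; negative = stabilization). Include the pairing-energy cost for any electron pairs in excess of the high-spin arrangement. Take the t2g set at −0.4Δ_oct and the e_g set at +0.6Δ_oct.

-12840

Mn³⁺: group 7, so d-count = 7 − 3 = 4.
With Δ_oct < P the complex is high-spin.
Configuration: t2g^3 e_g^1.
Orbital CFSE = -0.6Δ_oct = -0.6 × 21400 = -12840 cm⁻¹.
High-spin has no excess pairs, so no pairing correction applies.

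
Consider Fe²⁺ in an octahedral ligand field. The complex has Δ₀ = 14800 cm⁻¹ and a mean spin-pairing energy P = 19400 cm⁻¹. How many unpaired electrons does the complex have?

4

Fe sits in group 8; removing 2 electrons leaves Fe²⁺ with 8 − 2 = 6 d electrons.
Since Δ₀ = 14800 cm⁻¹ < P = 19400 cm⁻¹, the complex adopts the high-spin configuration.
Filling d⁶ accordingly: t₂g⁴ eg².
Unpaired electrons: 4.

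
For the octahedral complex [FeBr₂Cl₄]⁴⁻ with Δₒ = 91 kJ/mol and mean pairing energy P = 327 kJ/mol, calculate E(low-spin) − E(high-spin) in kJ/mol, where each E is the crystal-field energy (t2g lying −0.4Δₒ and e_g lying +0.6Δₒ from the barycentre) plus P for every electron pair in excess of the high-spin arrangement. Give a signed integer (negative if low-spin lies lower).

472

Ligand charges: 2×(-1) from Br⁻ and 4×(-1) from Cl⁻ sum to -6; with overall charge -4, Fe is +2.
Group 8 minus oxidation state +2 gives a d⁶ configuration for Fe²⁺.
High-spin d⁶ fills as t2g^4 e_g^2 with CFSE 4(−0.4) + 2(+0.6) = -0.4Δₒ = -36 kJ/mol.
For low-spin the configuration is t2g^6 e_g^0: orbital energy -2.4 × 91 = -218 kJ/mol, and 2 additional pairs relative to high-spin add 654 kJ/mol, giving 436 kJ/mol.
Thus E(LS) − E(HS) = 472 kJ/mol.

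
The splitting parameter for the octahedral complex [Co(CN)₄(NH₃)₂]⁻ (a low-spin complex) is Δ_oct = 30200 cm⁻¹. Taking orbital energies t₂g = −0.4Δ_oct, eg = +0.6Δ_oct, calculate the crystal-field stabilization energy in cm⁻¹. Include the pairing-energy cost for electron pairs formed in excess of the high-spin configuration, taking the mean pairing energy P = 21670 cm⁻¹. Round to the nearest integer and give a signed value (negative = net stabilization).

-29140

Ligand charges: 4×(-1) from CN⁻ and 2×(+0) from NH₃ sum to -4; with overall charge -1, Co is +3.
Co is in group 9, so Co³⁺ is d⁶ (9 − 3 = 6).
The d⁶ electrons fill as t₂g⁶ eg⁰.
The orbital stabilization is -2.4Δ_oct = -2.4 × 30200 = -72480 cm⁻¹.
Pairing penalty: 3 pairs vs 1 in the high-spin reference → 2 extra × P = 43340 cm⁻¹.
Net CFSE = -72480 + 43340 = -29140 cm⁻¹.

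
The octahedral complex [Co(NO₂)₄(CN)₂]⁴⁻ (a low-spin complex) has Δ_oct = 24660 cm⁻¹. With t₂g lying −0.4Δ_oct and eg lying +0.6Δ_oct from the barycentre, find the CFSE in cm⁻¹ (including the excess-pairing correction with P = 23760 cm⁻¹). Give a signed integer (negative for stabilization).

Ligand charges: 4×(-1) from NO₂⁻ and 2×(-1) from CN⁻ sum to -6; with overall charge -4, Co is +2.
Co sits in group 9; removing 2 electrons leaves Co²⁺ with 9 − 2 = 7 d electrons.
Electron filling gives t₂g⁶ eg¹.
The orbital stabilization is -1.8Δ_oct = -1.8 × 24660 = -44388 cm⁻¹.
High-spin d⁷ would be t₂g⁵ eg² with 2 pairs; low-spin has 3, so 1 excess pair costs +1P = +23760 cm⁻¹.
Net CFSE = -44388 + 23760 = -20628 cm⁻¹.

-20628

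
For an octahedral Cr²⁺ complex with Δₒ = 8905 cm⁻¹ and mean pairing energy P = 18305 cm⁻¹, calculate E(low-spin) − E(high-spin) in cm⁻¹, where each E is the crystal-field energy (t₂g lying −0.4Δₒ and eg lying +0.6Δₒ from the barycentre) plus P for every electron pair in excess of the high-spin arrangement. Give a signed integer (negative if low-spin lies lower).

Cr²⁺: group 6, so d-count = 6 − 2 = 4.
High-spin: t₂g³ eg¹, CFSE = -0.6Δₒ = -5343 cm⁻¹.
Low-spin: t₂g⁴ eg⁰, orbital CFSE = -1.6Δₒ = -14248 cm⁻¹; plus 1 excess pair × P = +18305 cm⁻¹; total 4057 cm⁻¹.
Thus E(LS) − E(HS) = 9400 cm⁻¹.

9400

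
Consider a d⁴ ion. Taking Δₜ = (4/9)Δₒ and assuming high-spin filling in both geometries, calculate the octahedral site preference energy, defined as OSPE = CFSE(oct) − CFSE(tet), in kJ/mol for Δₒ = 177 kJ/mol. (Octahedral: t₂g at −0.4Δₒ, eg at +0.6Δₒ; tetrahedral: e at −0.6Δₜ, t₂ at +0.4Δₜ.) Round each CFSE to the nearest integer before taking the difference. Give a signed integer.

-75

Octahedral (high-spin): t₂g³ eg¹, CFSE = 3(−0.4) + 1(+0.6) = -0.6Δₒ = -0.6 × 177 = -106 kJ/mol.
In a tetrahedral site the filling is e² t₂²: CFSE(tet) = -0.4Δₜ = -0.4 × (4/9)(177) = -31 kJ/mol.
OSPE = -106 − (-31) = -75 kJ/mol.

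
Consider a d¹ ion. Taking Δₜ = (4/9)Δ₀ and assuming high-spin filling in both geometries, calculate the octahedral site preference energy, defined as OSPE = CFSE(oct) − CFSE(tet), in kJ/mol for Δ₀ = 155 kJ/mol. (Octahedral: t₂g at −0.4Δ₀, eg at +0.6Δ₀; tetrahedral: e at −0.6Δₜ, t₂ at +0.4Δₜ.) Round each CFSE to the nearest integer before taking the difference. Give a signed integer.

-21

Octahedral (high-spin): t₂g¹ eg⁰, CFSE = 1(−0.4) + 0(+0.6) = -0.4Δ₀ = -0.4 × 155 = -62 kJ/mol.
Tetrahedral: e¹ t₂⁰, CFSE = 1(−0.6) + 0(+0.4) = -0.6Δₜ = -0.6 × (4/9) × 155 = -41 kJ/mol.
OSPE = -62 − (-41) = -21 kJ/mol.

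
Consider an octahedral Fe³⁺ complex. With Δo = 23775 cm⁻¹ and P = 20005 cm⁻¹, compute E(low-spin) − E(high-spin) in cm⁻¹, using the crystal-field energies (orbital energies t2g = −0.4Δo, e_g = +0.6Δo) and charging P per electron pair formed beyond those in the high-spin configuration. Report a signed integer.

Group 8 minus oxidation state +3 gives a d⁵ configuration for Fe³⁺.
High-spin d⁵ fills as t2g^3 e_g^2 with CFSE 3(−0.4) + 2(+0.6) = 0.0Δo = 0 cm⁻¹.
Low-spin t2g^5 e_g^0 gives -2.0Δo = -47550 cm⁻¹, but forming 2 extra pairs costs 2P = 40010 cm⁻¹, so E(LS) = -47550 + 40010 = -7540 cm⁻¹.
E(LS) − E(HS) = -7540 − (0) = -7540 cm⁻¹.

-7540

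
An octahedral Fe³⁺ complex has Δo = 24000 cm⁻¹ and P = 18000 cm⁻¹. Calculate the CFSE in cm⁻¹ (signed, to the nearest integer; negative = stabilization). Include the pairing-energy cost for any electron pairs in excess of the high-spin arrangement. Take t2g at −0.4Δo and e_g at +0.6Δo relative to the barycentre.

Fe is in group 8, so Fe³⁺ is d⁵ (8 − 3 = 5).
Since Δo = 24000 cm⁻¹ > P = 18000 cm⁻¹, the complex adopts the low-spin configuration.
That gives t2g^5 e_g^0.
Orbital CFSE = -2.0Δo = -2.0 × 24000 = -48000 cm⁻¹.
Excess pairs vs high-spin: 2 − 0 = 2; pairing cost = +36000 cm⁻¹.
Net CFSE = -48000 + 36000 = -12000 cm⁻¹.

-12000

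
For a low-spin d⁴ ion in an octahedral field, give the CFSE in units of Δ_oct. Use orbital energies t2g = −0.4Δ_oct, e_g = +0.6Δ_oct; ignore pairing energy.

Configuration: t2g^4 e_g^0.
CFSE = 4(-0.4Δ_oct) + 0(0.6Δ_oct) = -1.6Δ_oct + 0.0Δ_oct = -1.6Δ_oct.

-1.6 Δ_oct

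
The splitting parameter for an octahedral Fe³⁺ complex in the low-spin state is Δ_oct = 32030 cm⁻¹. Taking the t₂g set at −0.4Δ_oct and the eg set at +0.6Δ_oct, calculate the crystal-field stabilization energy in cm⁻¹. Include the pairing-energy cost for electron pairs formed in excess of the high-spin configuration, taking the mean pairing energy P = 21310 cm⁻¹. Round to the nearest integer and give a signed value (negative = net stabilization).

-21440

Fe sits in group 8; removing 3 electrons leaves Fe³⁺ with 8 − 3 = 5 d electrons.
Electron filling gives t₂g⁵ eg⁰.
The orbital stabilization is -2.0Δ_oct = -2.0 × 32030 = -64060 cm⁻¹.
High-spin d⁵ would be t₂g³ eg² with 0 pairs; low-spin has 2, so 2 excess pairs cost +2P = +42620 cm⁻¹.
Combining: -64060 + 42620 = -21440 cm⁻¹.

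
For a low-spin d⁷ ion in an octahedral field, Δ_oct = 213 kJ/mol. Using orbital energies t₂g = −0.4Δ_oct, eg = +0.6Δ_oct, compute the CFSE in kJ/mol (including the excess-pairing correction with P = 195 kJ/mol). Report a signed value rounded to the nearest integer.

The d⁷ electrons fill as t₂g⁶ eg¹.
CFSE(orbital) = 6×(-0.4Δ_oct) + 1×(0.6Δ_oct) = -1.8Δ_oct; with Δ_oct = 213 kJ/mol that is -383 kJ/mol.
High-spin d⁷ would be t₂g⁵ eg² with 2 pairs; low-spin has 3, so 1 excess pair costs +1P = +195 kJ/mol.
Overall CFSE = -383 + 195 = -188 kJ/mol.

-188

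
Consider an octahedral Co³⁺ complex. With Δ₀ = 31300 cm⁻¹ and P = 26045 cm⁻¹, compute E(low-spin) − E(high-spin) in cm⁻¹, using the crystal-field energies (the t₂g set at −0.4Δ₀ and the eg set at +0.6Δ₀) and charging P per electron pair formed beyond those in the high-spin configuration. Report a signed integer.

-10510

Co³⁺: group 9, so d-count = 9 − 3 = 6.
In the high-spin limit (t₂g⁴ eg²) the orbital term is -0.4Δ₀ = -12520 cm⁻¹, with no excess pairing.
For low-spin the configuration is t₂g⁶ eg⁰: orbital energy -2.4 × 31300 = -75120 cm⁻¹, and 2 additional pairs relative to high-spin add 52090 cm⁻¹, giving -23030 cm⁻¹.
The difference is -23030 − (-12520) = -10510 cm⁻¹, so low-spin lies lower.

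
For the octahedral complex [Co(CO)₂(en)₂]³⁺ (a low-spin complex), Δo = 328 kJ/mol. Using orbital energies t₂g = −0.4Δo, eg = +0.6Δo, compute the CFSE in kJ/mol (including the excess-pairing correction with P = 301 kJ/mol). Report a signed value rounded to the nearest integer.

-185

Ligand charges: 2×(+0) from CO and 2×(+0) from en sum to +0; with overall charge +3, Co is +3.
Co is in group 9, so Co³⁺ is d⁶ (9 − 3 = 6).
The d⁶ electrons fill as t₂g⁶ eg⁰.
Orbital CFSE = 6(-0.4) + 0(0.6) = -2.4Δo = -2.4 × 328 = -787 kJ/mol.
Pairing penalty: 3 pairs vs 1 in the high-spin reference → 2 extra × P = 602 kJ/mol.
Overall CFSE = -787 + 602 = -185 kJ/mol.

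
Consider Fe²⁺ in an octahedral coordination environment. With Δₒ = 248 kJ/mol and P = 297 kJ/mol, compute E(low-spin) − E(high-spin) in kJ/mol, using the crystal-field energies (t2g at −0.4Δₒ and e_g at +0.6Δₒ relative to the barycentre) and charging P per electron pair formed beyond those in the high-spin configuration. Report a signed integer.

98

Fe sits in group 8; removing 2 electrons leaves Fe²⁺ with 8 − 2 = 6 d electrons.
High-spin: t2g^4 e_g^2, CFSE = -0.4Δₒ = -99 kJ/mol.
Low-spin: t2g^6 e_g^0, orbital CFSE = -2.4Δₒ = -595 kJ/mol; plus 2 excess pairs × P = +594 kJ/mol; total -1 kJ/mol.
Thus E(LS) − E(HS) = 98 kJ/mol.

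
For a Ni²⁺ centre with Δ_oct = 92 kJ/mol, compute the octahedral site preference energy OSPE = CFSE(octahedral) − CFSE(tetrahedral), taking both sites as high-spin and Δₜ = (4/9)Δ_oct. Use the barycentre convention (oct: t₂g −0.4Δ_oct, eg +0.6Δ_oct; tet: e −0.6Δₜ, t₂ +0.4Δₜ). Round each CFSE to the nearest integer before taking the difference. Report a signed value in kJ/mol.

Ni²⁺: group 10, so d-count = 10 − 2 = 8.
In an octahedral site d⁸ (HS) is t2g^6 e_g^2, giving CFSE(oct) = -1.2Δ_oct = -110 kJ/mol.
In a tetrahedral site the filling is e^4 t2^4: CFSE(tet) = -0.8Δₜ = -0.8 × (4/9)(92) = -33 kJ/mol.
OSPE = -110 − (-33) = -77 kJ/mol.

-77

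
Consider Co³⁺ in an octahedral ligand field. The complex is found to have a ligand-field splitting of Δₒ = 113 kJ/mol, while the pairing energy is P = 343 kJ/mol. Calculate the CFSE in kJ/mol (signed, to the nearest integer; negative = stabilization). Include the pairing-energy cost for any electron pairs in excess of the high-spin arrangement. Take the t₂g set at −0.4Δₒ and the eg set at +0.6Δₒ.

Co sits in group 9; removing 3 electrons leaves Co³⁺ with 9 − 3 = 6 d electrons.
With Δₒ < P the complex is high-spin.
That gives t₂g⁴ eg².
Orbital CFSE = -0.4Δₒ = -0.4 × 113 = -45 kJ/mol.
High-spin has no excess pairs, so no pairing correction applies.

-45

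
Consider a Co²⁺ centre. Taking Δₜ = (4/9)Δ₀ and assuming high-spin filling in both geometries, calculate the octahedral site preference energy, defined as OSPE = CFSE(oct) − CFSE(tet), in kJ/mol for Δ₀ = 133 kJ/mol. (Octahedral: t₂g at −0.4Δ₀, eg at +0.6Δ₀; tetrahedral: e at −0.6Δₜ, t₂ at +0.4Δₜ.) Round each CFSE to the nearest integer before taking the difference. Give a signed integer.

-35

Co sits in group 9; removing 2 electrons leaves Co²⁺ with 9 − 2 = 7 d electrons.
In an octahedral site d⁷ (HS) is t₂g⁵ eg², giving CFSE(oct) = -0.8Δ₀ = -106 kJ/mol.
Tetrahedral: e⁴ t₂³, CFSE = 4(−0.6) + 3(+0.4) = -1.2Δₜ = -1.2 × (4/9) × 133 = -71 kJ/mol.
OSPE = CFSE(oct) − CFSE(tet) = -106 − (-71) = -35 kJ/mol.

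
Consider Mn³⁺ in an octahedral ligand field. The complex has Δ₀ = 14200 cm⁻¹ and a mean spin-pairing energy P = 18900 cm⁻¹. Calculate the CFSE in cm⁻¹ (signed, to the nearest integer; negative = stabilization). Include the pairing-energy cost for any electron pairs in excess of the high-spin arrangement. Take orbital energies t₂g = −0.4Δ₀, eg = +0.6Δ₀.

-8520

Group 7 minus oxidation state +3 gives a d⁴ configuration for Mn³⁺.
Here Δ₀ < P (14200 < 18900), so the high-spin state is favoured.
Configuration: t₂g³ eg¹.
Orbital CFSE = -0.6Δ₀ = -0.6 × 14200 = -8520 cm⁻¹.
High-spin has no excess pairs, so no pairing correction applies.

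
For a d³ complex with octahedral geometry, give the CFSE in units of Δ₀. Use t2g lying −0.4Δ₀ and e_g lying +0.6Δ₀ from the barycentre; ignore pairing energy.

-1.2 Δ₀

Configuration: t2g^3 e_g^0.
CFSE = 3(-0.4Δ₀) + 0(0.6Δ₀) = -1.2Δ₀ + 0.0Δ₀ = -1.2Δ₀.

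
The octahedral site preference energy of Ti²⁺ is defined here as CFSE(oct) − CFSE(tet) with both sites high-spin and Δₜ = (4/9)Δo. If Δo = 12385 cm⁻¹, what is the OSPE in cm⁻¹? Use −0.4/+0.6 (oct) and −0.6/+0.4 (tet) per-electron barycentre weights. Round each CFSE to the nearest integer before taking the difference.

Ti is in group 4, so Ti²⁺ is d² (4 − 2 = 2).
Octahedral high-spin t₂g² eg⁰: CFSE = -0.8 × 12385 = -9908 cm⁻¹.
In a tetrahedral site the filling is e² t₂⁰: CFSE(tet) = -1.2Δₜ = -1.2 × (4/9)(12385) = -6605 cm⁻¹.
Subtracting, OSPE = -9908 − (-6605) = -3303 cm⁻¹.

-3303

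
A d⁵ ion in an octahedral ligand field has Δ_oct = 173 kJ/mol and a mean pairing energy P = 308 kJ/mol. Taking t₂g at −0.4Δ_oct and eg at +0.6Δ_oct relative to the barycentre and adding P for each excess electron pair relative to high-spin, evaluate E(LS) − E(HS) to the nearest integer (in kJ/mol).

In the high-spin limit (t₂g³ eg²) the orbital term is 0.0Δ_oct = 0 kJ/mol, with no excess pairing.
Low-spin t₂g⁵ eg⁰ gives -2.0Δ_oct = -346 kJ/mol, but forming 2 extra pairs costs 2P = 616 kJ/mol, so E(LS) = -346 + 616 = 270 kJ/mol.
E(LS) − E(HS) = 270 − (0) = 270 kJ/mol.

270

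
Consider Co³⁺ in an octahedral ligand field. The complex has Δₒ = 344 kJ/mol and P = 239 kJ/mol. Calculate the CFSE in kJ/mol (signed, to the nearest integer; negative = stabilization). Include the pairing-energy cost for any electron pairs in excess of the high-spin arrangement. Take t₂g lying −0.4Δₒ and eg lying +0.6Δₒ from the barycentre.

-348

Co sits in group 9; removing 3 electrons leaves Co³⁺ with 9 − 3 = 6 d electrons.
With Δₒ > P the complex is low-spin.
Configuration: t₂g⁶ eg⁰.
Orbital CFSE = -2.4Δₒ = -2.4 × 344 = -826 kJ/mol.
Excess pairs vs high-spin: 3 − 1 = 2; pairing cost = +478 kJ/mol.
Net CFSE = -826 + 478 = -348 kJ/mol.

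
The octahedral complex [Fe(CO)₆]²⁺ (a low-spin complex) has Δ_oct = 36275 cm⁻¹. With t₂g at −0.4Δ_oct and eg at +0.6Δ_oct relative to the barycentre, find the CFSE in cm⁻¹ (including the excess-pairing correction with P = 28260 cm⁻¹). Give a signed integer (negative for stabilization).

-30540

CO is neutral, so the +2 overall charge sits on Fe: oxidation state +2.
Fe is in group 8, so Fe²⁺ is d⁶ (8 − 2 = 6).
Electron filling gives t₂g⁶ eg⁰.
The orbital stabilization is -2.4Δ_oct = -2.4 × 36275 = -87060 cm⁻¹.
Pairing penalty: 3 pairs vs 1 in the high-spin reference → 2 extra × P = 56520 cm⁻¹.
Combining: -87060 + 56520 = -30540 cm⁻¹.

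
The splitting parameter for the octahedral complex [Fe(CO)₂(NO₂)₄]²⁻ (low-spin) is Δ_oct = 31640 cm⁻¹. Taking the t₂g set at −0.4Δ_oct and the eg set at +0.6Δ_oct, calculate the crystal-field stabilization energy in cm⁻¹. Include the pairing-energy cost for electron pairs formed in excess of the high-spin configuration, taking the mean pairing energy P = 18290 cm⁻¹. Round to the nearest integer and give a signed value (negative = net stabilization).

Ligand charges: 2×(+0) from CO and 4×(-1) from NO₂⁻ sum to -4; with overall charge -2, Fe is +2.
Fe sits in group 8; removing 2 electrons leaves Fe²⁺ with 8 − 2 = 6 d electrons.
Configuration: t₂g⁶ eg⁰.
Orbital CFSE = 6(-0.4) + 0(0.6) = -2.4Δ_oct = -2.4 × 31640 = -75936 cm⁻¹.
Relative to high-spin t₂g⁴ eg² (1 paired), the low-spin configuration has 2 additional pairs, contributing +2 × 18290 = +36580 cm⁻¹.
Net CFSE = -75936 + 36580 = -39356 cm⁻¹.

-39356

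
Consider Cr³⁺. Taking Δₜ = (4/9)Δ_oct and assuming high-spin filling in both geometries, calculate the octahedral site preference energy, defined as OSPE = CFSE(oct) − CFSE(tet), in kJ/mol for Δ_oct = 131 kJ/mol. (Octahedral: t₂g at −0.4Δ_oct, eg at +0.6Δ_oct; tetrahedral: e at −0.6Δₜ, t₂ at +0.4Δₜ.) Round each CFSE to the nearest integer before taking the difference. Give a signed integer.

Cr sits in group 6; removing 3 electrons leaves Cr³⁺ with 6 − 3 = 3 d electrons.
In an octahedral site d³ (HS) is t₂g³ eg⁰, giving CFSE(oct) = -1.2Δ_oct = -157 kJ/mol.
Tetrahedral e² t₂¹ gives -0.8Δₜ = -0.8 × (4/9) × 131 = -47 kJ/mol.
OSPE = -157 − (-47) = -110 kJ/mol.

-110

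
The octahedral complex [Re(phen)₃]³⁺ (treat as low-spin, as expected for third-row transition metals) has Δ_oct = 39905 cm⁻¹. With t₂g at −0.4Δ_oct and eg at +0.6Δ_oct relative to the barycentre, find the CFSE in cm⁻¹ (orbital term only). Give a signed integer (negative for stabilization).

-63848

phen is neutral, so the +3 overall charge sits on Re: oxidation state +3.
Re sits in group 7; removing 3 electrons leaves Re³⁺ with 7 − 3 = 4 d electrons.
Electron filling gives t₂g⁴ eg⁰.
Orbital CFSE = 4(-0.4) + 0(0.6) = -1.6Δ_oct = -1.6 × 39905 = -63848 cm⁻¹.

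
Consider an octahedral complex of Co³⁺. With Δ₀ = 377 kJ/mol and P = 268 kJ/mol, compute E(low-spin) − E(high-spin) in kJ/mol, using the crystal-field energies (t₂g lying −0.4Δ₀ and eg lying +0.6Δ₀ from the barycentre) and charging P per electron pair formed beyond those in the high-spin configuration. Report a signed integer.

Co is in group 9, so Co³⁺ is d⁶ (9 − 3 = 6).
In the high-spin limit (t₂g⁴ eg²) the orbital term is -0.4Δ₀ = -151 kJ/mol, with no excess pairing.
For low-spin the configuration is t₂g⁶ eg⁰: orbital energy -2.4 × 377 = -905 kJ/mol, and 2 additional pairs relative to high-spin add 536 kJ/mol, giving -369 kJ/mol.
Thus E(LS) − E(HS) = -218 kJ/mol.

-218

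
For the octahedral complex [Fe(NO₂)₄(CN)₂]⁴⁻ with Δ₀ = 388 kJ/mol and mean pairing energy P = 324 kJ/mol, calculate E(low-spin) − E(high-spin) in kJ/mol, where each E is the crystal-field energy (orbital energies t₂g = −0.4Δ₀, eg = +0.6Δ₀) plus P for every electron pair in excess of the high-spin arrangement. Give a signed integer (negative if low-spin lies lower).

-128

Ligand charges: 4×(-1) from NO₂⁻ and 2×(-1) from CN⁻ sum to -6; with overall charge -4, Fe is +2.
Group 8 minus oxidation state +2 gives a d⁶ configuration for Fe²⁺.
In the high-spin limit (t₂g⁴ eg²) the orbital term is -0.4Δ₀ = -155 kJ/mol, with no excess pairing.
Low-spin t₂g⁶ eg⁰ gives -2.4Δ₀ = -931 kJ/mol, but forming 2 extra pairs costs 2P = 648 kJ/mol, so E(LS) = -931 + 648 = -283 kJ/mol.
E(LS) − E(HS) = -283 − (-155) = -128 kJ/mol.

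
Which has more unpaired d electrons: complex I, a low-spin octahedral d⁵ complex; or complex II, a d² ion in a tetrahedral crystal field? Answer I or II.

I: t₂g⁵ eg⁰ → 1 unpaired.
II: With tetrahedral geometry the complex is necessarily high-spin; e^2 t2^0 → 2 unpaired.
So II has more unpaired electrons.

II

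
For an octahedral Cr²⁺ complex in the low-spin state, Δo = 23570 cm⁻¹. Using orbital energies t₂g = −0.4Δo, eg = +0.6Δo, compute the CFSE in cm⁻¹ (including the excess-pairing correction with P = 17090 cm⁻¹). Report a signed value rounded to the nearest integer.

Cr sits in group 6; removing 2 electrons leaves Cr²⁺ with 6 − 2 = 4 d electrons.
The d⁴ electrons fill as t₂g⁴ eg⁰.
The orbital stabilization is -1.6Δo = -1.6 × 23570 = -37712 cm⁻¹.
High-spin d⁴ would be t₂g³ eg¹ with 0 pairs; low-spin has 1, so 1 excess pair costs +1P = +17090 cm⁻¹.
Net CFSE = -37712 + 17090 = -20622 cm⁻¹.

-20622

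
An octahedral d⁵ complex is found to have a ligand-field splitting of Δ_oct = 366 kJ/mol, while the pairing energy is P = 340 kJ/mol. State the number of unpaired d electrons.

With Δ_oct > P the complex is low-spin.
Filling d⁵ accordingly: t₂g⁵ eg⁰.
Unpaired electrons: 1.

1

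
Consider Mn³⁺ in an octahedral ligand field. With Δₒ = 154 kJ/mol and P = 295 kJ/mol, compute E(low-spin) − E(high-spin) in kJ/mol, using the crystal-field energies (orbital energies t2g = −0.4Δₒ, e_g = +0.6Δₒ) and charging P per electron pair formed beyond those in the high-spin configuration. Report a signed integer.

Mn sits in group 7; removing 3 electrons leaves Mn³⁺ with 7 − 3 = 4 d electrons.
High-spin: t2g^3 e_g^1, CFSE = -0.6Δₒ = -92 kJ/mol.
Low-spin t2g^4 e_g^0 gives -1.6Δₒ = -246 kJ/mol, but forming 1 extra pair costs 1P = 295 kJ/mol, so E(LS) = -246 + 295 = 49 kJ/mol.
E(LS) − E(HS) = 49 − (-92) = 141 kJ/mol.

141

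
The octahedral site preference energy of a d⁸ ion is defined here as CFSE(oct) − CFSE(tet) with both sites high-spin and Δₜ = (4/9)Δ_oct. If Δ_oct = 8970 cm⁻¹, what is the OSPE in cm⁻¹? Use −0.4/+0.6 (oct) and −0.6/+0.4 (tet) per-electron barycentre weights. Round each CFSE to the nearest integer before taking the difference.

In an octahedral site d⁸ (HS) is t₂g⁶ eg², giving CFSE(oct) = -1.2Δ_oct = -10764 cm⁻¹.
Tetrahedral: e⁴ t₂⁴, CFSE = 4(−0.6) + 4(+0.4) = -0.8Δₜ = -0.8 × (4/9) × 8970 = -3189 cm⁻¹.
OSPE = -10764 − (-3189) = -7575 cm⁻¹.

-7575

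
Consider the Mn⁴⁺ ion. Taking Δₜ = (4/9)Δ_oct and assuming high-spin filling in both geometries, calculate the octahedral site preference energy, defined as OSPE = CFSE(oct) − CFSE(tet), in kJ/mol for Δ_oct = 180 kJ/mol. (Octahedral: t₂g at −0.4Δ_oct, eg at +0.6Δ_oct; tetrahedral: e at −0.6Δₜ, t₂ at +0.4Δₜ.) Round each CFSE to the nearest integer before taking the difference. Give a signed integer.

Mn⁴⁺: group 7, so d-count = 7 − 4 = 3.
Octahedral high-spin t₂g³ eg⁰: CFSE = -1.2 × 180 = -216 kJ/mol.
Tetrahedral e² t₂¹ gives -0.8Δₜ = -0.8 × (4/9) × 180 = -64 kJ/mol.
Subtracting, OSPE = -216 − (-64) = -152 kJ/mol.

-152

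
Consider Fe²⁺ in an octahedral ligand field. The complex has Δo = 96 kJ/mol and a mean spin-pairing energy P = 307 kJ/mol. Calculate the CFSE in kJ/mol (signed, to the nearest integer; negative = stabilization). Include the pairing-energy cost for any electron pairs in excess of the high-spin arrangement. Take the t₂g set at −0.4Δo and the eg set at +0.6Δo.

Fe sits in group 8; removing 2 electrons leaves Fe²⁺ with 8 − 2 = 6 d electrons.
Δo < P, so pairing is avoided: the ground state is high-spin.
That gives t₂g⁴ eg².
Orbital CFSE = -0.4Δo = -0.4 × 96 = -38 kJ/mol.
High-spin has no excess pairs, so no pairing correction applies.

-38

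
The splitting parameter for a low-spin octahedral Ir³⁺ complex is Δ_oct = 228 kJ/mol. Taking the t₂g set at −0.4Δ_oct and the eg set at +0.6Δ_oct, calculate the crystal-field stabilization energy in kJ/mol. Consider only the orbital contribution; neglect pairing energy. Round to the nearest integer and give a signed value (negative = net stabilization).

Ir³⁺: group 9, so d-count = 9 − 3 = 6.
Configuration: t₂g⁶ eg⁰.
Orbital CFSE = 6(-0.4) + 0(0.6) = -2.4Δ_oct = -2.4 × 228 = -547 kJ/mol.

-547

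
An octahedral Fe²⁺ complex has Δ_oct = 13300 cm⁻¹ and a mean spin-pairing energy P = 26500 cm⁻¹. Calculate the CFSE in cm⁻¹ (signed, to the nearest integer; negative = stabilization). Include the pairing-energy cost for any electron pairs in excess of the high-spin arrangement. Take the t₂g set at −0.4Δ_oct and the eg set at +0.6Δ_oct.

-5320

Group 8 minus oxidation state +2 gives a d⁶ configuration for Fe²⁺.
Δ_oct < P, so pairing is avoided: the ground state is high-spin.
That gives t₂g⁴ eg².
Orbital CFSE = -0.4Δ_oct = -0.4 × 13300 = -5320 cm⁻¹.
High-spin has no excess pairs, so no pairing correction applies.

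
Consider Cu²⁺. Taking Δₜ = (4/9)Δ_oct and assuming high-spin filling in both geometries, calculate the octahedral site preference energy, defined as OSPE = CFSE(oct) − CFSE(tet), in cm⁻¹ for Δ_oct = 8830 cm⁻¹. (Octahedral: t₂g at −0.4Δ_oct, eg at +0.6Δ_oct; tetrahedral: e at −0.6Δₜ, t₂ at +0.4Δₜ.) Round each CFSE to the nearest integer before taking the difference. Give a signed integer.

-3728

Cu is in group 11, so Cu²⁺ is d⁹ (11 − 2 = 9).
Octahedral (high-spin): t₂g⁶ eg³, CFSE = 6(−0.4) + 3(+0.6) = -0.6Δ_oct = -0.6 × 8830 = -5298 cm⁻¹.
Tetrahedral: e⁴ t₂⁵, CFSE = 4(−0.6) + 5(+0.4) = -0.4Δₜ = -0.4 × (4/9) × 8830 = -1570 cm⁻¹.
Subtracting, OSPE = -5298 − (-1570) = -3728 cm⁻¹.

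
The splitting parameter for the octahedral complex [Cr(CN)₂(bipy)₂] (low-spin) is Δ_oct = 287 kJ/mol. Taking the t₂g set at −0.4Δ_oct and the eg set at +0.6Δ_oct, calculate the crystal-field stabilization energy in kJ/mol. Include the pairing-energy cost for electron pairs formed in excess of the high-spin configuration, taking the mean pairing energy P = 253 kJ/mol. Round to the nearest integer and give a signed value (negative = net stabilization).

Ligand charges: 2×(-1) from CN⁻ and 2×(+0) from bipy sum to -2; with overall charge +0, Cr is +2.
Group 6 minus oxidation state +2 gives a d⁴ configuration for Cr²⁺.
Configuration: t₂g⁴ eg⁰.
CFSE(orbital) = 4×(-0.4Δ_oct) + 0×(0.6Δ_oct) = -1.6Δ_oct; with Δ_oct = 287 kJ/mol that is -459 kJ/mol.
Pairing penalty: 1 pair vs 0 in the high-spin reference → 1 extra × P = 253 kJ/mol.
Combining: -459 + 253 = -206 kJ/mol.

-206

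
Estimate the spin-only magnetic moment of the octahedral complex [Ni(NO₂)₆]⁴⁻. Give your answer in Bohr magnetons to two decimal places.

2.83 Bohr magnetons

Each NO₂⁻ contributes -1; 6 × (-1) = -6. With overall charge -4, Ni is in the +2 oxidation state.
Ni²⁺: group 10, so d-count = 10 − 2 = 8.
Configuration: t₂g⁶ eg² → 2 unpaired electrons.
μ(spin-only) = √[2(2+2)] = √8 ≈ 2.83 Bohr magnetons.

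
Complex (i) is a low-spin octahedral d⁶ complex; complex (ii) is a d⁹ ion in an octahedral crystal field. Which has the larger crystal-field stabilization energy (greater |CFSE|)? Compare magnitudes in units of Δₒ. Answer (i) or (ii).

(i): t2g^6 e_g^0, CFSE = -2.4Δₒ.
(ii): t2g^6 e_g^3, CFSE = -0.6Δₒ.
So (i) has the larger |CFSE|.

(i)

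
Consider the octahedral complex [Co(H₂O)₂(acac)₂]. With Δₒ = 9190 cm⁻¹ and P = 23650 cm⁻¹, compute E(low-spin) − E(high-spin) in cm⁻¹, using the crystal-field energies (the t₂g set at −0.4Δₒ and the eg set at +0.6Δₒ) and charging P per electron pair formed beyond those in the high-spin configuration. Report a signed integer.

14460

Ligand charges: 2×(+0) from H₂O and 2×(-1) from acac⁻ sum to -2; with overall charge +0, Co is +2.
Co is in group 9, so Co²⁺ is d⁷ (9 − 2 = 7).
High-spin d⁷ fills as t₂g⁵ eg² with CFSE 5(−0.4) + 2(+0.6) = -0.8Δₒ = -7352 cm⁻¹.
Low-spin: t₂g⁶ eg¹, orbital CFSE = -1.8Δₒ = -16542 cm⁻¹; plus 1 excess pair × P = +23650 cm⁻¹; total 7108 cm⁻¹.
E(LS) − E(HS) = 7108 − (-7352) = 14460 cm⁻¹.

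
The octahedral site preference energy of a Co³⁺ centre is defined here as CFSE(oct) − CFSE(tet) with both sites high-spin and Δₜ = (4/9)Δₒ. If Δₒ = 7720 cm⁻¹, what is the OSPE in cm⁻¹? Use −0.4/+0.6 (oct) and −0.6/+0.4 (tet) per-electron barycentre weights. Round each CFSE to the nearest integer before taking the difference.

Co sits in group 9; removing 3 electrons leaves Co³⁺ with 9 − 3 = 6 d electrons.
Octahedral high-spin t₂g⁴ eg²: CFSE = -0.4 × 7720 = -3088 cm⁻¹.
Tetrahedral: e³ t₂³, CFSE = 3(−0.6) + 3(+0.4) = -0.6Δₜ = -0.6 × (4/9) × 7720 = -2059 cm⁻¹.
OSPE = CFSE(oct) − CFSE(tet) = -3088 − (-2059) = -1029 cm⁻¹.

-1029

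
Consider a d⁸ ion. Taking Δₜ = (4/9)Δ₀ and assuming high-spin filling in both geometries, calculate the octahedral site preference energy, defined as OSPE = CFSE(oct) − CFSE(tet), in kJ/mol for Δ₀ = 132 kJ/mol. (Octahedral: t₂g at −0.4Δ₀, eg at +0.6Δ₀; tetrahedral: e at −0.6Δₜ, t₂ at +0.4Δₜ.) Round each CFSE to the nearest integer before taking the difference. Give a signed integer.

In an octahedral site d⁸ (HS) is t2g^6 e_g^2, giving CFSE(oct) = -1.2Δ₀ = -158 kJ/mol.
In a tetrahedral site the filling is e^4 t2^4: CFSE(tet) = -0.8Δₜ = -0.8 × (4/9)(132) = -47 kJ/mol.
OSPE = -158 − (-47) = -111 kJ/mol.

-111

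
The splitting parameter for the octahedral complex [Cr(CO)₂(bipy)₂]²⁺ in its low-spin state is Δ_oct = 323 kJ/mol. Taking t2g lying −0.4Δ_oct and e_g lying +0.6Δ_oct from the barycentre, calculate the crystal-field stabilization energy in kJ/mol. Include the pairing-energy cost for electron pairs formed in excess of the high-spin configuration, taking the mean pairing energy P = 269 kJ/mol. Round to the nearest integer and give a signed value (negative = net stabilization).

-248

Ligand charges: 2×(+0) from CO and 2×(+0) from bipy sum to +0; with overall charge +2, Cr is +2.
Cr²⁺: group 6, so d-count = 6 − 2 = 4.
The d⁴ electrons fill as t2g^4 e_g^0.
The orbital stabilization is -1.6Δ_oct = -1.6 × 323 = -517 kJ/mol.
High-spin d⁴ would be t2g^3 e_g^1 with 0 pairs; low-spin has 1, so 1 excess pair costs +1P = +269 kJ/mol.
Net CFSE = -517 + 269 = -248 kJ/mol.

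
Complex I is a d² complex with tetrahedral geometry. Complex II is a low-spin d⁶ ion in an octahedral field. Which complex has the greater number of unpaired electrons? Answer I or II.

I: Tetrahedral splitting is small, so the complex is high-spin; e² t₂⁰ → 2 unpaired.
II: t2g^6 e_g^0 → 0 unpaired.
So I has more unpaired electrons.

I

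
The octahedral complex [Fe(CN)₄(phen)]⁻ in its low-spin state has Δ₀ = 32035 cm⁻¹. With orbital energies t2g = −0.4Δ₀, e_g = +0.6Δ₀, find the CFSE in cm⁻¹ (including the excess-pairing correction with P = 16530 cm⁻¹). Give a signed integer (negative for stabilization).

Ligand charges: 4×(-1) from CN⁻ and 1×(+0) from phen sum to -4; with overall charge -1, Fe is +3.
Fe sits in group 8; removing 3 electrons leaves Fe³⁺ with 8 − 3 = 5 d electrons.
Electron filling gives t2g^5 e_g^0.
CFSE(orbital) = 5×(-0.4Δ₀) + 0×(0.6Δ₀) = -2.0Δ₀; with Δ₀ = 32035 cm⁻¹ that is -64070 cm⁻¹.
Relative to high-spin t2g^3 e_g^2 (0 paired), the low-spin configuration has 2 additional pairs, contributing +2 × 16530 = +33060 cm⁻¹.
Combining: -64070 + 33060 = -31010 cm⁻¹.

-31010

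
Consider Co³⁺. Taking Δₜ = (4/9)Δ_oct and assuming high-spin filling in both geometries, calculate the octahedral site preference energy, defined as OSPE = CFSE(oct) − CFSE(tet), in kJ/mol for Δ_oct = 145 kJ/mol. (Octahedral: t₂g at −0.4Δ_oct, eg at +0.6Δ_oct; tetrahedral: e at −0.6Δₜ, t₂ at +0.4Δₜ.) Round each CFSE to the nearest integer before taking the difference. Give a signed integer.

-19

Group 9 minus oxidation state +3 gives a d⁶ configuration for Co³⁺.
Octahedral (high-spin): t₂g⁴ eg², CFSE = 4(−0.4) + 2(+0.6) = -0.4Δ_oct = -0.4 × 145 = -58 kJ/mol.
Tetrahedral: e³ t₂³, CFSE = 3(−0.6) + 3(+0.4) = -0.6Δₜ = -0.6 × (4/9) × 145 = -39 kJ/mol.
OSPE = -58 − (-39) = -19 kJ/mol.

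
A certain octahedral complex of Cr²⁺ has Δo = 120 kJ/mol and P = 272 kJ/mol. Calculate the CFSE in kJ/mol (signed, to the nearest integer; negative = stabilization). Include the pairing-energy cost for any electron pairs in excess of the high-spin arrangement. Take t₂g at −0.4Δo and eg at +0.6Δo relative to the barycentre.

Group 6 minus oxidation state +2 gives a d⁴ configuration for Cr²⁺.
Δo < P, so pairing is avoided: the ground state is high-spin.
Configuration: t₂g³ eg¹.
Orbital CFSE = -0.6Δo = -0.6 × 120 = -72 kJ/mol.
High-spin has no excess pairs, so no pairing correction applies.

-72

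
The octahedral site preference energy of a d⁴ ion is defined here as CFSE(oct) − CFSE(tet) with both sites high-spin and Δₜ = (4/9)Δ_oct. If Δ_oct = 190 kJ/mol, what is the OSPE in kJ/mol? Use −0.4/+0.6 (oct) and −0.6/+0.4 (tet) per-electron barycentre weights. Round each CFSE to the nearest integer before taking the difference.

-80

Octahedral (high-spin): t2g^3 e_g^1, CFSE = 3(−0.4) + 1(+0.6) = -0.6Δ_oct = -0.6 × 190 = -114 kJ/mol.
Tetrahedral: e^2 t2^2, CFSE = 2(−0.6) + 2(+0.4) = -0.4Δₜ = -0.4 × (4/9) × 190 = -34 kJ/mol.
OSPE = -114 − (-34) = -80 kJ/mol.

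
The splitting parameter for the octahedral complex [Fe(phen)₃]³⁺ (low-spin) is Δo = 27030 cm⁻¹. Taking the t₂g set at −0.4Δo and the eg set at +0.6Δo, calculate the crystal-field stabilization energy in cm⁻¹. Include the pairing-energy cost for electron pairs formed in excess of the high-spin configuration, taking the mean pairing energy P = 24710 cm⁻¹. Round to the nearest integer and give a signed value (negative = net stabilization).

phen is neutral, so the +3 overall charge sits on Fe: oxidation state +3.
Fe³⁺: group 8, so d-count = 8 − 3 = 5.
Configuration: t₂g⁵ eg⁰.
The orbital stabilization is -2.0Δo = -2.0 × 27030 = -54060 cm⁻¹.
Pairing penalty: 2 pairs vs 0 in the high-spin reference → 2 extra × P = 49420 cm⁻¹.
Net CFSE = -54060 + 49420 = -4640 cm⁻¹.

-4640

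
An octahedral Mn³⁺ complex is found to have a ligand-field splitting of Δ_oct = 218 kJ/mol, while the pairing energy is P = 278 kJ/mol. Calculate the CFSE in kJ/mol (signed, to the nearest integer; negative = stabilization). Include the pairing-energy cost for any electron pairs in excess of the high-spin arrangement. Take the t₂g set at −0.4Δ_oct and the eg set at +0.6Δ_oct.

-131

Mn sits in group 7; removing 3 electrons leaves Mn³⁺ with 7 − 3 = 4 d electrons.
Since Δ_oct = 218 kJ/mol < P = 278 kJ/mol, the complex adopts the high-spin configuration.
Configuration: t₂g³ eg¹.
Orbital CFSE = -0.6Δ_oct = -0.6 × 218 = -131 kJ/mol.
High-spin has no excess pairs, so no pairing correction applies.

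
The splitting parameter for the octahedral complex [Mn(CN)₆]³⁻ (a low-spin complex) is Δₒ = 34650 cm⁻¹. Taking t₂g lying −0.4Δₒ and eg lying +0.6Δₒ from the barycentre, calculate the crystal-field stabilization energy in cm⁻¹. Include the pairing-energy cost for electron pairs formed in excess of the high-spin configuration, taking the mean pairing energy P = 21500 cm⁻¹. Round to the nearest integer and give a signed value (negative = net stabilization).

Each CN⁻ contributes -1; 6 × (-1) = -6. With overall charge -3, Mn is in the +3 oxidation state.
Mn³⁺: group 7, so d-count = 7 − 3 = 4.
Electron filling gives t₂g⁴ eg⁰.
Orbital CFSE = 4(-0.4) + 0(0.6) = -1.6Δₒ = -1.6 × 34650 = -55440 cm⁻¹.
Pairing penalty: 1 pair vs 0 in the high-spin reference → 1 extra × P = 21500 cm⁻¹.
Overall CFSE = -55440 + 21500 = -33940 cm⁻¹.

-33940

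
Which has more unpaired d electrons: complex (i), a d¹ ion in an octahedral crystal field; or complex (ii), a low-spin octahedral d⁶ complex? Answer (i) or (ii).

(i)

(i): For octahedral d¹ the high- and low-spin configurations coincide; t₂g¹ eg⁰ → 1 unpaired.
(ii): t2g^6 e_g^0 → 0 unpaired.
So (i) has more unpaired electrons.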